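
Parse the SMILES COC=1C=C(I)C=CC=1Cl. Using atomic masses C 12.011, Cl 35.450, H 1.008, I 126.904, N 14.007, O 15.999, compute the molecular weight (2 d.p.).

First, the molecular formula is C7H6ClIO (counting implicit H from valence).
  C: 7 × 12.011 = 84.077
  Cl: 1 × 35.450 = 35.450
  H: 6 × 1.008 = 6.048
  I: 1 × 126.904 = 126.904
  O: 1 × 15.999 = 15.999
Sum: 7×12.011 + 1×35.450 + 6×1.008 + 1×126.904 + 1×15.999 = 268.478 → 268.48 g/mol.

268.48 g/mol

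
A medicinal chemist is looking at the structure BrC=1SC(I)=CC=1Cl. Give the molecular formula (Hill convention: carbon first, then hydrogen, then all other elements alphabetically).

Walk through each heavy atom and fill implicit hydrogens from standard valence (C 4, N 3, O 2, S 2, halogen 1):
  atom 1: Br (halogen, monovalent) → 0 H
  atom 2: C, bond orders sum to 4 (valence 4) → 0 H
  atom 3: S, bond orders sum to 2 (valence 2) → 0 H
  atom 4: C, bond orders sum to 4 (valence 4) → 0 H
  atom 5: I (halogen, monovalent) → 0 H
  atom 6: C, bond orders sum to 3 (valence 4) → 1 H
  atom 7: C, bond orders sum to 4 (valence 4) → 0 H
  atom 8: Cl (halogen, monovalent) → 0 H
Totals → C:4, H:1, Br:1, Cl:1, I:1, S:1.
In Hill order: C4HBrClIS.

C4HBrClIS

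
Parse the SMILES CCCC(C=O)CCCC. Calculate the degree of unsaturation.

Degree of unsaturation = (number of rings) + (number of π bonds).
Ring closures in the SMILES: 0.
π bonds: 1 double bond (each 1 DoU) → 1 DoU from unsaturation.
Total DoU = 0 + 1 = 1.

1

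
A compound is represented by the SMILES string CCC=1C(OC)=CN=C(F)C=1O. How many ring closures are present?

In SMILES, each pair of matching ring-closure digits denotes one ring-closing bond; the number of such bonds equals the number of independent rings.
Ring-closure bonds here: 1.

1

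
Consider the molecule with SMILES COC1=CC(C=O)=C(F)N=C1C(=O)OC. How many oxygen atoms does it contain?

Scan the SMILES for O atoms (remember two-letter symbols like Cl and Br are single atoms).
Oxygen count: 4.

4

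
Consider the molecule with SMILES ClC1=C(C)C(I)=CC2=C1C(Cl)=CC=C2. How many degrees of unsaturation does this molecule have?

7

Molecular formula: C11H7Cl2I.
DoU = (2C + 2 + N − H − X) / 2, where X is the halogen count and O/S are ignored.
    = (2·11 + 2 + 0 − 7 − 3) / 2 = 14 / 2 = 7.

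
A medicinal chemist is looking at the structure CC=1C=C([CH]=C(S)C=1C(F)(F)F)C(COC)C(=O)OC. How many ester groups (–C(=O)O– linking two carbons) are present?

The ester motif appears at heavy-atom position 17 in the SMILES.
Other groups present: 1 ether, 1 thiol.
Ester count: 1.

1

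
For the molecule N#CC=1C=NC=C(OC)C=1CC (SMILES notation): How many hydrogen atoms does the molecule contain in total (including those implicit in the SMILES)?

10

Walk through each heavy atom and fill implicit hydrogens from standard valence (C 4, N 3, O 2, S 2, halogen 1):
  atom 1: N, bond orders sum to 3 (valence 3) → 0 H
  atom 2: C, bond orders sum to 4 (valence 4) → 0 H
  atom 3: C, bond orders sum to 4 (valence 4) → 0 H
  atom 4: C, bond orders sum to 3 (valence 4) → 1 H
  atom 5: N, bond orders sum to 3 (valence 3) → 0 H
  atom 6: C, bond orders sum to 3 (valence 4) → 1 H
  atom 7: C, bond orders sum to 4 (valence 4) → 0 H
  atom 8: O, bond orders sum to 2 (valence 2) → 0 H
  atom 9: C, bond orders sum to 1 (valence 4) → 3 H
  atom 10: C, bond orders sum to 4 (valence 4) → 0 H
  atom 11: C, bond orders sum to 2 (valence 4) → 2 H
  atom 12: C, bond orders sum to 1 (valence 4) → 3 H
Total hydrogens: 10.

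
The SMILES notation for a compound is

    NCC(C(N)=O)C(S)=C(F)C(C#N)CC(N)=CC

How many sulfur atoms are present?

Scan the SMILES for S atoms (remember two-letter symbols like Cl and Br are single atoms).
Sulfur count: 1.

1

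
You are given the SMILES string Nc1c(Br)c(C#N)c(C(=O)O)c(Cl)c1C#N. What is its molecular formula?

Walk through each heavy atom and fill implicit hydrogens from standard valence (C 4, N 3, O 2, S 2, halogen 1); for lowercase aromatic atoms, an aromatic c carries 1 H when it has two neighbours and 0 H with three, and aromatic n carries 0 H:
  atom 1: N, bond orders sum to 1 (valence 3) → 2 H
  atom 2: aromatic c, 3 neighbours → 0 H
  atom 3: aromatic c, 3 neighbours → 0 H
  atom 4: Br (halogen, monovalent) → 0 H
  atom 5: aromatic c, 3 neighbours → 0 H
  atom 6: C, bond orders sum to 4 (valence 4) → 0 H
  atom 7: N, bond orders sum to 3 (valence 3) → 0 H
  atom 8: aromatic c, 3 neighbours → 0 H
  atom 9: C, bond orders sum to 4 (valence 4) → 0 H
  atom 10: O, bond orders sum to 2 (valence 2) → 0 H
  atom 11: O, bond orders sum to 1 (valence 2) → 1 H
  atom 12: aromatic c, 3 neighbours → 0 H
  atom 13: Cl (halogen, monovalent) → 0 H
  atom 14: aromatic c, 3 neighbours → 0 H
  atom 15: C, bond orders sum to 4 (valence 4) → 0 H
  atom 16: N, bond orders sum to 3 (valence 3) → 0 H
Totals → C:9, H:3, Br:1, Cl:1, N:3, O:2.

C9H3BrClN3O2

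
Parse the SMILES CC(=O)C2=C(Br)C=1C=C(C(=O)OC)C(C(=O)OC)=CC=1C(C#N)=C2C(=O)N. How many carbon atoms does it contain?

18

Count every carbon token in the SMILES (each C, including those in ring-closure positions and inside branches).
Carbon count: 18.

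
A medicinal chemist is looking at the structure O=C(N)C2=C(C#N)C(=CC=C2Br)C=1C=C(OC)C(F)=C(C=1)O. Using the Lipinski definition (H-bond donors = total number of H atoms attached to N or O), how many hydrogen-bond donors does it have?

Donors: find every N or O and count the H atoms it carries.
  atom 1 (O): bond orders sum to 2 → 0 H
  atom 3 (N): bond orders sum to 1 → 2 H
  atom 7 (N): bond orders sum to 3 → 0 H
  atom 16 (O): bond orders sum to 2 → 0 H
  atom 22 (O): bond orders sum to 1 → 1 H
Lipinski HBD = 3.

3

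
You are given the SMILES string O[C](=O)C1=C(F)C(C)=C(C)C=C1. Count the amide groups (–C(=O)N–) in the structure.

Scan the SMILES for the amide motif — none present.
Groups that are present: 1 carboxylic acid.

0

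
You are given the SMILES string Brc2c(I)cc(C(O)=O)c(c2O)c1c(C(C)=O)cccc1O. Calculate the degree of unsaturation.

10

Molecular formula: C15H10BrIO5.
DoU = (2C + 2 + N − H − X) / 2, where X is the halogen count and O/S are ignored.
    = (2·15 + 2 + 0 − 10 − 2) / 2 = 20 / 2 = 10.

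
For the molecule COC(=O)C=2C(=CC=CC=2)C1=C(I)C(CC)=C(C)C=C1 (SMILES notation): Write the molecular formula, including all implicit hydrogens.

Walk through each heavy atom and fill implicit hydrogens from standard valence (C 4, N 3, O 2, S 2, halogen 1):
  atom 1: C, bond orders sum to 1 (valence 4) → 3 H
  atom 2: O, bond orders sum to 2 (valence 2) → 0 H
  atom 3: C, bond orders sum to 4 (valence 4) → 0 H
  atom 4: O, bond orders sum to 2 (valence 2) → 0 H
  atom 5: C, bond orders sum to 4 (valence 4) → 0 H
  atom 6: C, bond orders sum to 4 (valence 4) → 0 H
  atom 7: C, bond orders sum to 3 (valence 4) → 1 H
  atom 8: C, bond orders sum to 3 (valence 4) → 1 H
  atom 9: C, bond orders sum to 3 (valence 4) → 1 H
  atom 10: C, bond orders sum to 3 (valence 4) → 1 H
  atom 11: C, bond orders sum to 4 (valence 4) → 0 H
  atom 12: C, bond orders sum to 4 (valence 4) → 0 H
  atom 13: I (halogen, monovalent) → 0 H
  atom 14: C, bond orders sum to 4 (valence 4) → 0 H
  atom 15: C, bond orders sum to 2 (valence 4) → 2 H
  atom 16: C, bond orders sum to 1 (valence 4) → 3 H
  atom 17: C, bond orders sum to 4 (valence 4) → 0 H
  atom 18: C, bond orders sum to 1 (valence 4) → 3 H
  atom 19: C, bond orders sum to 3 (valence 4) → 1 H
  atom 20: C, bond orders sum to 3 (valence 4) → 1 H
Totals → C:17, H:17, I:1, O:2.

C17H17IO2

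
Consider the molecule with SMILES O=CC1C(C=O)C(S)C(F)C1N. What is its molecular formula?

C7H10FNO2S

Walk through each heavy atom and fill implicit hydrogens from standard valence (C 4, N 3, O 2, S 2, halogen 1):
  atom 1: O, bond orders sum to 2 (valence 2) → 0 H
  atom 2: C, bond orders sum to 3 (valence 4) → 1 H
  atom 3: C, bond orders sum to 3 (valence 4) → 1 H
  atom 4: C, bond orders sum to 3 (valence 4) → 1 H
  atom 5: C, bond orders sum to 3 (valence 4) → 1 H
  atom 6: O, bond orders sum to 2 (valence 2) → 0 H
  atom 7: C, bond orders sum to 3 (valence 4) → 1 H
  atom 8: S, bond orders sum to 1 (valence 2) → 1 H
  atom 9: C, bond orders sum to 3 (valence 4) → 1 H
  atom 10: F (halogen, monovalent) → 0 H
  atom 11: C, bond orders sum to 3 (valence 4) → 1 H
  atom 12: N, bond orders sum to 1 (valence 3) → 2 H
Totals → C:7, H:10, F:1, N:1, O:2, S:1.
In Hill order: C7H10FNO2S.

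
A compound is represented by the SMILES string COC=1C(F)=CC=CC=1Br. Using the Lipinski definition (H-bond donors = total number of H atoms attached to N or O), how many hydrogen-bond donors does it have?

0

Donors: find every N or O and count the H atoms it carries.
  atom 2 (O): bond orders sum to 2 → 0 H
Lipinski HBD = 0.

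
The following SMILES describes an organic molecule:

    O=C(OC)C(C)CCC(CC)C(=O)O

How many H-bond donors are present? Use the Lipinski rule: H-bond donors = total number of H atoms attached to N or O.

Donors: find every N or O and count the H atoms it carries.
  atom 1 (O): bond orders sum to 2 → 0 H
  atom 3 (O): bond orders sum to 2 → 0 H
  atom 13 (O): bond orders sum to 2 → 0 H
  atom 14 (O): bond orders sum to 1 → 1 H
Lipinski HBD = 1.

1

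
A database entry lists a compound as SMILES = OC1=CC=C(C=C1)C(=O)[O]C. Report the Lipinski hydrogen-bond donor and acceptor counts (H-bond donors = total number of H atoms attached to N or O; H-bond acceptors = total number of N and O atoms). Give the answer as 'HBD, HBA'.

Donors: find every N or O and count the H atoms it carries.
  atom 1 (O): bond orders sum to 1 → 1 H
  atom 9 (O): bond orders sum to 2 → 0 H
  atom 10 (O): bond orders sum to 2 → 0 H
Lipinski HBD = 1.
Acceptors: N atoms = 0, O atoms = 3 → HBA = 3.

1, 3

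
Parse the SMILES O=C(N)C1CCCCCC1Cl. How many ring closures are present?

In SMILES, each pair of matching ring-closure digits denotes one ring-closing bond; the number of such bonds equals the number of independent rings.
Ring-closure bonds here: 1.

1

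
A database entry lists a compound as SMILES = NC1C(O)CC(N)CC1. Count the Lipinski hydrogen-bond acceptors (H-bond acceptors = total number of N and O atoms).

3

N atoms: 2; O atoms: 1.
Lipinski HBA = 2 + 1 = 3.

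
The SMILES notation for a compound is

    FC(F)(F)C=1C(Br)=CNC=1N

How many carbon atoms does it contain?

Count every carbon token in the SMILES (each C, including those in ring-closure positions and inside branches).
Carbon count: 5.

5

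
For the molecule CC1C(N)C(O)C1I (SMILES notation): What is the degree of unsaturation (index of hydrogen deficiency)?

Degree of unsaturation = (number of rings) + (number of π bonds).
Ring closures in the SMILES: 1.
π bonds: none → 0 DoU from unsaturation.
Total DoU = 1 + 0 = 1.

1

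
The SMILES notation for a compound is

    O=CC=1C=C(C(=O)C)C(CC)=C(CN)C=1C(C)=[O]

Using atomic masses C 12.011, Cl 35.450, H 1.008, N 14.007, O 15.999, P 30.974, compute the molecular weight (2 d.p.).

First, the molecular formula is C14H17NO3 (counting implicit H from valence).
  C: 14 × 12.011 = 168.154
  H: 17 × 1.008 = 17.136
  N: 1 × 14.007 = 14.007
  O: 3 × 15.999 = 47.997
Sum: 14×12.011 + 17×1.008 + 1×14.007 + 3×15.999 = 247.294 → 247.29 g/mol.

247.29 g/mol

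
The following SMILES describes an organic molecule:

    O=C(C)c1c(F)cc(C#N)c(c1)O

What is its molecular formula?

Walk through each heavy atom and fill implicit hydrogens from standard valence (C 4, N 3, O 2, S 2, halogen 1); for lowercase aromatic atoms, an aromatic c carries 1 H when it has two neighbours and 0 H with three, and aromatic n carries 0 H:
  atom 1: O, bond orders sum to 2 (valence 2) → 0 H
  atom 2: C, bond orders sum to 4 (valence 4) → 0 H
  atom 3: C, bond orders sum to 1 (valence 4) → 3 H
  atom 4: aromatic c, 3 neighbours → 0 H
  atom 5: aromatic c, 3 neighbours → 0 H
  atom 6: F (halogen, monovalent) → 0 H
  atom 7: aromatic c, 2 neighbours → 1 H
  atom 8: aromatic c, 3 neighbours → 0 H
  atom 9: C, bond orders sum to 4 (valence 4) → 0 H
  atom 10: N, bond orders sum to 3 (valence 3) → 0 H
  atom 11: aromatic c, 3 neighbours → 0 H
  atom 12: aromatic c, 2 neighbours → 1 H
  atom 13: O, bond orders sum to 1 (valence 2) → 1 H
Totals → C:9, H:6, F:1, N:1, O:2.

C9H6FNO2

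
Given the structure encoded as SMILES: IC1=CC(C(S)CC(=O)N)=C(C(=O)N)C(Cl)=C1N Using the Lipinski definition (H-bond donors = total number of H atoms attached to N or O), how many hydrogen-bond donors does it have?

Donors: find every N or O and count the H atoms it carries.
  atom 9 (O): bond orders sum to 2 → 0 H
  atom 10 (N): bond orders sum to 1 → 2 H
  atom 13 (O): bond orders sum to 2 → 0 H
  atom 14 (N): bond orders sum to 1 → 2 H
  atom 18 (N): bond orders sum to 1 → 2 H
Lipinski HBD = 6.

6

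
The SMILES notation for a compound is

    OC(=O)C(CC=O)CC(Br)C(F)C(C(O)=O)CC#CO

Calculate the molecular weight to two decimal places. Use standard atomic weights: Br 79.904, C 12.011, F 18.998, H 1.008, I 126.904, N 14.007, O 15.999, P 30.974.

First, the molecular formula is C12H14BrFO6 (counting implicit H from valence).
  Br: 1 × 79.904 = 79.904
  C: 12 × 12.011 = 144.132
  F: 1 × 18.998 = 18.998
  H: 14 × 1.008 = 14.112
  O: 6 × 15.999 = 95.994
Sum: 1×79.904 + 12×12.011 + 1×18.998 + 14×1.008 + 6×15.999 = 353.140 → 353.14 g/mol.

353.14 g/mol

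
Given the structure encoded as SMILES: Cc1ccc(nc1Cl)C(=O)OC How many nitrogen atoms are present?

Scan the SMILES for N atoms (remember two-letter symbols like Cl and Br are single atoms).
Nitrogen count: 1.

1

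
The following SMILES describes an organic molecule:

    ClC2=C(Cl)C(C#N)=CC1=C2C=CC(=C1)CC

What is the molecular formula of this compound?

Walk through each heavy atom and fill implicit hydrogens from standard valence (C 4, N 3, O 2, S 2, halogen 1):
  atom 1: Cl (halogen, monovalent) → 0 H
  atom 2: C, bond orders sum to 4 (valence 4) → 0 H
  atom 3: C, bond orders sum to 4 (valence 4) → 0 H
  atom 4: Cl (halogen, monovalent) → 0 H
  atom 5: C, bond orders sum to 4 (valence 4) → 0 H
  atom 6: C, bond orders sum to 4 (valence 4) → 0 H
  atom 7: N, bond orders sum to 3 (valence 3) → 0 H
  atom 8: C, bond orders sum to 3 (valence 4) → 1 H
  atom 9: C, bond orders sum to 4 (valence 4) → 0 H
  atom 10: C, bond orders sum to 4 (valence 4) → 0 H
  atom 11: C, bond orders sum to 3 (valence 4) → 1 H
  atom 12: C, bond orders sum to 3 (valence 4) → 1 H
  atom 13: C, bond orders sum to 4 (valence 4) → 0 H
  atom 14: C, bond orders sum to 3 (valence 4) → 1 H
  atom 15: C, bond orders sum to 2 (valence 4) → 2 H
  atom 16: C, bond orders sum to 1 (valence 4) → 3 H
Totals → C:13, H:9, Cl:2, N:1.
In Hill order: C13H9Cl2N.

C13H9Cl2N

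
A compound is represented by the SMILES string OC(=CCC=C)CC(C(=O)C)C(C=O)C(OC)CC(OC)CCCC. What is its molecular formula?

Walk through each heavy atom and fill implicit hydrogens from standard valence (C 4, N 3, O 2, S 2, halogen 1):
  atom 1: O, bond orders sum to 1 (valence 2) → 1 H
  atom 2: C, bond orders sum to 4 (valence 4) → 0 H
  atom 3: C, bond orders sum to 3 (valence 4) → 1 H
  atom 4: C, bond orders sum to 2 (valence 4) → 2 H
  atom 5: C, bond orders sum to 3 (valence 4) → 1 H
  atom 6: C, bond orders sum to 2 (valence 4) → 2 H
  atom 7: C, bond orders sum to 2 (valence 4) → 2 H
  atom 8: C, bond orders sum to 3 (valence 4) → 1 H
  atom 9: C, bond orders sum to 4 (valence 4) → 0 H
  atom 10: O, bond orders sum to 2 (valence 2) → 0 H
  atom 11: C, bond orders sum to 1 (valence 4) → 3 H
  atom 12: C, bond orders sum to 3 (valence 4) → 1 H
  atom 13: C, bond orders sum to 3 (valence 4) → 1 H
  atom 14: O, bond orders sum to 2 (valence 2) → 0 H
  atom 15: C, bond orders sum to 3 (valence 4) → 1 H
  atom 16: O, bond orders sum to 2 (valence 2) → 0 H
  atom 17: C, bond orders sum to 1 (valence 4) → 3 H
  atom 18: C, bond orders sum to 2 (valence 4) → 2 H
  atom 19: C, bond orders sum to 3 (valence 4) → 1 H
  atom 20: O, bond orders sum to 2 (valence 2) → 0 H
  atom 21: C, bond orders sum to 1 (valence 4) → 3 H
  atom 22: C, bond orders sum to 2 (valence 4) → 2 H
  atom 23: C, bond orders sum to 2 (valence 4) → 2 H
  atom 24: C, bond orders sum to 2 (valence 4) → 2 H
  atom 25: C, bond orders sum to 1 (valence 4) → 3 H
Totals → C:20, H:34, O:5.

C20H34O5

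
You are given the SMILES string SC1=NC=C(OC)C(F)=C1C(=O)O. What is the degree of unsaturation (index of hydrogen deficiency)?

5

Molecular formula: C7H6FNO3S.
DoU = (2C + 2 + N − H − X) / 2, where X is the halogen count and O/S are ignored.
    = (2·7 + 2 + 1 − 6 − 1) / 2 = 10 / 2 = 5.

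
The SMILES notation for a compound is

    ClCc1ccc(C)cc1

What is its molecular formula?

Walk through each heavy atom and fill implicit hydrogens from standard valence (C 4, N 3, O 2, S 2, halogen 1); for lowercase aromatic atoms, an aromatic c carries 1 H when it has two neighbours and 0 H with three, and aromatic n carries 0 H:
  atom 1: Cl (halogen, monovalent) → 0 H
  atom 2: C, bond orders sum to 2 (valence 4) → 2 H
  atom 3: aromatic c, 3 neighbours → 0 H
  atom 4: aromatic c, 2 neighbours → 1 H
  atom 5: aromatic c, 2 neighbours → 1 H
  atom 6: aromatic c, 3 neighbours → 0 H
  atom 7: C, bond orders sum to 1 (valence 4) → 3 H
  atom 8: aromatic c, 2 neighbours → 1 H
  atom 9: aromatic c, 2 neighbours → 1 H
Totals → C:8, H:9, Cl:1.

C8H9Cl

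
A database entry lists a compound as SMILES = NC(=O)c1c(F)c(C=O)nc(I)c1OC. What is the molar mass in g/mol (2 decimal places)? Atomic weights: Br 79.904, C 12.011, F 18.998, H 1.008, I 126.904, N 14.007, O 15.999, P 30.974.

First, the molecular formula is C8H6FIN2O3 (counting implicit H from valence).
  C: 8 × 12.011 = 96.088
  F: 1 × 18.998 = 18.998
  H: 6 × 1.008 = 6.048
  I: 1 × 126.904 = 126.904
  N: 2 × 14.007 = 28.014
  O: 3 × 15.999 = 47.997
Sum: 8×12.011 + 1×18.998 + 6×1.008 + 1×126.904 + 2×14.007 + 3×15.999 = 324.049 → 324.05 g/mol.

324.05 g/mol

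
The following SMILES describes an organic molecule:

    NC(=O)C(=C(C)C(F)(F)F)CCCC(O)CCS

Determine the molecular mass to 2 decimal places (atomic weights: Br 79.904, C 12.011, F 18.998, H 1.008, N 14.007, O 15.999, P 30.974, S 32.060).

285.32 g/mol

First, the molecular formula is C11H18F3NO2S (counting implicit H from valence).
  C: 11 × 12.011 = 132.121
  F: 3 × 18.998 = 56.994
  H: 18 × 1.008 = 18.144
  N: 1 × 14.007 = 14.007
  O: 2 × 15.999 = 31.998
  S: 1 × 32.060 = 32.060
Sum: 11×12.011 + 3×18.998 + 18×1.008 + 1×14.007 + 2×15.999 + 1×32.060 = 285.324 → 285.32 g/mol.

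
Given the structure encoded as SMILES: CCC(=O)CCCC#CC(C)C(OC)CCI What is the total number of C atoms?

14

Count every carbon token in the SMILES (each C, including those in ring-closure positions and inside branches).
Carbon count: 14.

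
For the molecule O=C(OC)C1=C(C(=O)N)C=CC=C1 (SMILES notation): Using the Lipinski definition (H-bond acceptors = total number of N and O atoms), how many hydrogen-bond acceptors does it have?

4

N atoms: 1; O atoms: 3.
Lipinski HBA = 1 + 3 = 4.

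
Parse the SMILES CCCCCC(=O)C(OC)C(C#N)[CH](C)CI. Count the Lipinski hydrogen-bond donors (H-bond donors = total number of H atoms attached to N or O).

0

Donors: find every N or O and count the H atoms it carries.
  atom 7 (O): bond orders sum to 2 → 0 H
  atom 9 (O): bond orders sum to 2 → 0 H
  atom 13 (N): bond orders sum to 3 → 0 H
Lipinski HBD = 0.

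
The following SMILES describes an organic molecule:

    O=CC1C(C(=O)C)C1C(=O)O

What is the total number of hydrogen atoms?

Walk through each heavy atom and fill implicit hydrogens from standard valence (C 4, N 3, O 2, S 2, halogen 1):
  atom 1: O, bond orders sum to 2 (valence 2) → 0 H
  atom 2: C, bond orders sum to 3 (valence 4) → 1 H
  atom 3: C, bond orders sum to 3 (valence 4) → 1 H
  atom 4: C, bond orders sum to 3 (valence 4) → 1 H
  atom 5: C, bond orders sum to 4 (valence 4) → 0 H
  atom 6: O, bond orders sum to 2 (valence 2) → 0 H
  atom 7: C, bond orders sum to 1 (valence 4) → 3 H
  atom 8: C, bond orders sum to 3 (valence 4) → 1 H
  atom 9: C, bond orders sum to 4 (valence 4) → 0 H
  atom 10: O, bond orders sum to 2 (valence 2) → 0 H
  atom 11: O, bond orders sum to 1 (valence 2) → 1 H
Total hydrogens: 8.

8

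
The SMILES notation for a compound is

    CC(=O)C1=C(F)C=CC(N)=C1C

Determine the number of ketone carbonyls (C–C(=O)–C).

The ketone motif appears at heavy-atom position 2 in the SMILES.
Other groups present: 1 primary amine.
Ketone count: 1.

1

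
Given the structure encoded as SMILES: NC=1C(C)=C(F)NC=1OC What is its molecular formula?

Walk through each heavy atom and fill implicit hydrogens from standard valence (C 4, N 3, O 2, S 2, halogen 1):
  atom 1: N, bond orders sum to 1 (valence 3) → 2 H
  atom 2: C, bond orders sum to 4 (valence 4) → 0 H
  atom 3: C, bond orders sum to 4 (valence 4) → 0 H
  atom 4: C, bond orders sum to 1 (valence 4) → 3 H
  atom 5: C, bond orders sum to 4 (valence 4) → 0 H
  atom 6: F (halogen, monovalent) → 0 H
  atom 7: N, bond orders sum to 2 (valence 3) → 1 H
  atom 8: C, bond orders sum to 4 (valence 4) → 0 H
  atom 9: O, bond orders sum to 2 (valence 2) → 0 H
  atom 10: C, bond orders sum to 1 (valence 4) → 3 H
Totals → C:6, H:9, F:1, N:2, O:1.
In Hill order: C6H9FN2O.

C6H9FN2O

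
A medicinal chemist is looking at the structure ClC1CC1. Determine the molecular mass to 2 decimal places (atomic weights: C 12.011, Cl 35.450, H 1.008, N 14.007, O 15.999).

First, the molecular formula is C3H5Cl (counting implicit H from valence).
  C: 3 × 12.011 = 36.033
  Cl: 1 × 35.450 = 35.450
  H: 5 × 1.008 = 5.040
Sum: 3×12.011 + 1×35.450 + 5×1.008 = 76.523 → 76.52 g/mol.

76.52 g/mol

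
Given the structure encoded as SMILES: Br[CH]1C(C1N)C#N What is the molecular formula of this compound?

Walk through each heavy atom and fill implicit hydrogens from standard valence (C 4, N 3, O 2, S 2, halogen 1):
  atom 1: Br (halogen, monovalent) → 0 H
  atom 2: C with explicit H count 1
  atom 3: C, bond orders sum to 3 (valence 4) → 1 H
  atom 4: C, bond orders sum to 3 (valence 4) → 1 H
  atom 5: N, bond orders sum to 1 (valence 3) → 2 H
  atom 6: C, bond orders sum to 4 (valence 4) → 0 H
  atom 7: N, bond orders sum to 3 (valence 3) → 0 H
Totals → C:4, H:5, Br:1, N:2.

C4H5BrN2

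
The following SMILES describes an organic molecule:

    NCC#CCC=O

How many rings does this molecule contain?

In SMILES, each pair of matching ring-closure digits denotes one ring-closing bond; the number of such bonds equals the number of independent rings.
Ring-closure bonds here: 0.

0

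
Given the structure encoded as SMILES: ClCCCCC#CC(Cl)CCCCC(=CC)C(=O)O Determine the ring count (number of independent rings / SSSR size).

In SMILES, each pair of matching ring-closure digits denotes one ring-closing bond; the number of such bonds equals the number of independent rings.
Ring-closure bonds here: 0.

0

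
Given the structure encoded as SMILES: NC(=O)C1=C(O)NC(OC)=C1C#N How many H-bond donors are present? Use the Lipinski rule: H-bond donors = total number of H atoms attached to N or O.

4

Donors: find every N or O and count the H atoms it carries.
  atom 1 (N): bond orders sum to 1 → 2 H
  atom 3 (O): bond orders sum to 2 → 0 H
  atom 6 (O): bond orders sum to 1 → 1 H
  atom 7 (N): bond orders sum to 2 → 1 H
  atom 9 (O): bond orders sum to 2 → 0 H
  atom 13 (N): bond orders sum to 3 → 0 H
Lipinski HBD = 4.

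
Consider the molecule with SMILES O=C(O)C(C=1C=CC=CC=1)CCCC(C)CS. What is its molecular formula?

C14H20O2S

Walk through each heavy atom and fill implicit hydrogens from standard valence (C 4, N 3, O 2, S 2, halogen 1):
  atom 1: O, bond orders sum to 2 (valence 2) → 0 H
  atom 2: C, bond orders sum to 4 (valence 4) → 0 H
  atom 3: O, bond orders sum to 1 (valence 2) → 1 H
  atom 4: C, bond orders sum to 3 (valence 4) → 1 H
  atom 5: C, bond orders sum to 4 (valence 4) → 0 H
  atom 6: C, bond orders sum to 3 (valence 4) → 1 H
  atom 7: C, bond orders sum to 3 (valence 4) → 1 H
  atom 8: C, bond orders sum to 3 (valence 4) → 1 H
  atom 9: C, bond orders sum to 3 (valence 4) → 1 H
  atom 10: C, bond orders sum to 3 (valence 4) → 1 H
  atom 11: C, bond orders sum to 2 (valence 4) → 2 H
  atom 12: C, bond orders sum to 2 (valence 4) → 2 H
  atom 13: C, bond orders sum to 2 (valence 4) → 2 H
  atom 14: C, bond orders sum to 3 (valence 4) → 1 H
  atom 15: C, bond orders sum to 1 (valence 4) → 3 H
  atom 16: C, bond orders sum to 2 (valence 4) → 2 H
  atom 17: S, bond orders sum to 1 (valence 2) → 1 H
Totals → C:14, H:20, O:2, S:1.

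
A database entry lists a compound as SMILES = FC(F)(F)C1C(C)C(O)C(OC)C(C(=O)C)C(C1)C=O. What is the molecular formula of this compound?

Walk through each heavy atom and fill implicit hydrogens from standard valence (C 4, N 3, O 2, S 2, halogen 1):
  atom 1: F (halogen, monovalent) → 0 H
  atom 2: C, bond orders sum to 4 (valence 4) → 0 H
  atom 3: F (halogen, monovalent) → 0 H
  atom 4: F (halogen, monovalent) → 0 H
  atom 5: C, bond orders sum to 3 (valence 4) → 1 H
  atom 6: C, bond orders sum to 3 (valence 4) → 1 H
  atom 7: C, bond orders sum to 1 (valence 4) → 3 H
  atom 8: C, bond orders sum to 3 (valence 4) → 1 H
  atom 9: O, bond orders sum to 1 (valence 2) → 1 H
  atom 10: C, bond orders sum to 3 (valence 4) → 1 H
  atom 11: O, bond orders sum to 2 (valence 2) → 0 H
  atom 12: C, bond orders sum to 1 (valence 4) → 3 H
  atom 13: C, bond orders sum to 3 (valence 4) → 1 H
  atom 14: C, bond orders sum to 4 (valence 4) → 0 H
  atom 15: O, bond orders sum to 2 (valence 2) → 0 H
  atom 16: C, bond orders sum to 1 (valence 4) → 3 H
  atom 17: C, bond orders sum to 3 (valence 4) → 1 H
  atom 18: C, bond orders sum to 2 (valence 4) → 2 H
  atom 19: C, bond orders sum to 3 (valence 4) → 1 H
  atom 20: O, bond orders sum to 2 (valence 2) → 0 H
Totals → C:13, H:19, F:3, O:4.
In Hill order: C13H19F3O4.

C13H19F3O4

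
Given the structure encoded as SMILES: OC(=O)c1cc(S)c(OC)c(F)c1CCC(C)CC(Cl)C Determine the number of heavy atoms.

Every atom symbol written in the SMILES (organic subset) is one heavy atom; implicit H are not written.
Heavy atoms by element → C:15, Cl:1, F:1, O:3, S:1.
Total: 21.

21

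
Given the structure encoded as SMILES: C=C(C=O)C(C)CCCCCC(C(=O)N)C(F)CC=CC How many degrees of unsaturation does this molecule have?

4

Molecular formula: C17H28FNO2.
DoU = (2C + 2 + N − H − X) / 2, where X is the halogen count and O/S are ignored.
    = (2·17 + 2 + 1 − 28 − 1) / 2 = 8 / 2 = 4.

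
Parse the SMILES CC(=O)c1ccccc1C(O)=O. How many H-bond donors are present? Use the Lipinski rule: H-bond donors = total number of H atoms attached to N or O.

Donors: find every N or O and count the H atoms it carries.
  atom 3 (O): bond orders sum to 2 → 0 H
  atom 11 (O): bond orders sum to 1 → 1 H
  atom 12 (O): bond orders sum to 2 → 0 H
Lipinski HBD = 1.

1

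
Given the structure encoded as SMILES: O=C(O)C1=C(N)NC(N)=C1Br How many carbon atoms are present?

5

Count every carbon token in the SMILES (each C, including those in ring-closure positions and inside branches).
Carbon count: 5.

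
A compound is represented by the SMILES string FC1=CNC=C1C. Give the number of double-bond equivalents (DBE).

3

Degree of unsaturation = (number of rings) + (number of π bonds).
Ring closures in the SMILES: 1.
π bonds: 2 double bonds (each 1 DoU) → 2 DoU from unsaturation.
Total DoU = 1 + 2 = 3.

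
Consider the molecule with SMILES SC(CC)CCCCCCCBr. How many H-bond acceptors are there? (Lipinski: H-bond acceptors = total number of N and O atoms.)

0

N atoms: 0; O atoms: 0.
Lipinski HBA = 0 + 0 = 0.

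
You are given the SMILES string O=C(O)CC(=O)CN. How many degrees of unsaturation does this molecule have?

Degree of unsaturation = (number of rings) + (number of π bonds).
Ring closures in the SMILES: 0.
π bonds: 2 double bonds (each 1 DoU) → 2 DoU from unsaturation.
Total DoU = 0 + 2 = 2.

2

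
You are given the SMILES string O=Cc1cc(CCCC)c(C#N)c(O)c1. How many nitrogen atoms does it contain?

1

Scan the SMILES for N atoms (remember two-letter symbols like Cl and Br are single atoms).
Nitrogen count: 1.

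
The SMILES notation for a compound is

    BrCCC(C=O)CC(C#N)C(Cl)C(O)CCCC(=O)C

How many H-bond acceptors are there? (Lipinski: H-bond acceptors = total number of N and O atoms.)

4

N atoms: 1; O atoms: 3.
Lipinski HBA = 1 + 3 = 4.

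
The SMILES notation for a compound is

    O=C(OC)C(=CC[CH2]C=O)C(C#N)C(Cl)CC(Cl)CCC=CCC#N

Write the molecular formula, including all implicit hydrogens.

C18H22Cl2N2O3

Walk through each heavy atom and fill implicit hydrogens from standard valence (C 4, N 3, O 2, S 2, halogen 1):
  atom 1: O, bond orders sum to 2 (valence 2) → 0 H
  atom 2: C, bond orders sum to 4 (valence 4) → 0 H
  atom 3: O, bond orders sum to 2 (valence 2) → 0 H
  atom 4: C, bond orders sum to 1 (valence 4) → 3 H
  atom 5: C, bond orders sum to 4 (valence 4) → 0 H
  atom 6: C, bond orders sum to 3 (valence 4) → 1 H
  atom 7: C, bond orders sum to 2 (valence 4) → 2 H
  atom 8: C with explicit H count 2
  atom 9: C, bond orders sum to 3 (valence 4) → 1 H
  atom 10: O, bond orders sum to 2 (valence 2) → 0 H
  atom 11: C, bond orders sum to 3 (valence 4) → 1 H
  atom 12: C, bond orders sum to 4 (valence 4) → 0 H
  atom 13: N, bond orders sum to 3 (valence 3) → 0 H
  atom 14: C, bond orders sum to 3 (valence 4) → 1 H
  atom 15: Cl (halogen, monovalent) → 0 H
  atom 16: C, bond orders sum to 2 (valence 4) → 2 H
  atom 17: C, bond orders sum to 3 (valence 4) → 1 H
  atom 18: Cl (halogen, monovalent) → 0 H
  atom 19: C, bond orders sum to 2 (valence 4) → 2 H
  atom 20: C, bond orders sum to 2 (valence 4) → 2 H
  atom 21: C, bond orders sum to 3 (valence 4) → 1 H
  atom 22: C, bond orders sum to 3 (valence 4) → 1 H
  atom 23: C, bond orders sum to 2 (valence 4) → 2 H
  atom 24: C, bond orders sum to 4 (valence 4) → 0 H
  atom 25: N, bond orders sum to 3 (valence 3) → 0 H
Totals → C:18, H:22, Cl:2, N:2, O:3.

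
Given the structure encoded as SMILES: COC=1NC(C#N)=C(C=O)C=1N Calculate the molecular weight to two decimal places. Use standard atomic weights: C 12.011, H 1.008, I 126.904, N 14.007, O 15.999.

First, the molecular formula is C7H7N3O2 (counting implicit H from valence).
  C: 7 × 12.011 = 84.077
  H: 7 × 1.008 = 7.056
  N: 3 × 14.007 = 42.021
  O: 2 × 15.999 = 31.998
Sum: 7×12.011 + 7×1.008 + 3×14.007 + 2×15.999 = 165.152 → 165.15 g/mol.

165.15 g/mol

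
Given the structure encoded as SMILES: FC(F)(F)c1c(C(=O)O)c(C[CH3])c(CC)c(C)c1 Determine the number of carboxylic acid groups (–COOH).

1

The carboxylic acid motif appears at heavy-atom position 7 in the SMILES.
Carboxylic acid count: 1.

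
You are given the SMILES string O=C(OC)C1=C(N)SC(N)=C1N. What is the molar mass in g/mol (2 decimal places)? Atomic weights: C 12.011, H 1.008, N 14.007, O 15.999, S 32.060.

187.22 g/mol

First, the molecular formula is C6H9N3O2S (counting implicit H from valence).
  C: 6 × 12.011 = 72.066
  H: 9 × 1.008 = 9.072
  N: 3 × 14.007 = 42.021
  O: 2 × 15.999 = 31.998
  S: 1 × 32.060 = 32.060
Sum: 6×12.011 + 9×1.008 + 3×14.007 + 2×15.999 + 1×32.060 = 187.217 → 187.22 g/mol.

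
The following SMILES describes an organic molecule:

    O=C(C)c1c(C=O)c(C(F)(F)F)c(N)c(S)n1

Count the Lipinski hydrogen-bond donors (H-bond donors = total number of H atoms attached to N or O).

2

Donors: find every N or O and count the H atoms it carries.
  atom 1 (O): bond orders sum to 2 → 0 H
  atom 7 (O): bond orders sum to 2 → 0 H
  atom 14 (N): bond orders sum to 1 → 2 H
  atom 17 (N): bond orders sum to 3 → 0 H
Lipinski HBD = 2.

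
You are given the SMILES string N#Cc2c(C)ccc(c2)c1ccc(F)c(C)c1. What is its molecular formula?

Walk through each heavy atom and fill implicit hydrogens from standard valence (C 4, N 3, O 2, S 2, halogen 1); for lowercase aromatic atoms, an aromatic c carries 1 H when it has two neighbours and 0 H with three, and aromatic n carries 0 H:
  atom 1: N, bond orders sum to 3 (valence 3) → 0 H
  atom 2: C, bond orders sum to 4 (valence 4) → 0 H
  atom 3: aromatic c, 3 neighbours → 0 H
  atom 4: aromatic c, 3 neighbours → 0 H
  atom 5: C, bond orders sum to 1 (valence 4) → 3 H
  atom 6: aromatic c, 2 neighbours → 1 H
  atom 7: aromatic c, 2 neighbours → 1 H
  atom 8: aromatic c, 3 neighbours → 0 H
  atom 9: aromatic c, 2 neighbours → 1 H
  atom 10: aromatic c, 3 neighbours → 0 H
  atom 11: aromatic c, 2 neighbours → 1 H
  atom 12: aromatic c, 2 neighbours → 1 H
  atom 13: aromatic c, 3 neighbours → 0 H
  atom 14: F (halogen, monovalent) → 0 H
  atom 15: aromatic c, 3 neighbours → 0 H
  atom 16: C, bond orders sum to 1 (valence 4) → 3 H
  atom 17: aromatic c, 2 neighbours → 1 H
Totals → C:15, H:12, F:1, N:1.
In Hill order: C15H12FN.

C15H12FN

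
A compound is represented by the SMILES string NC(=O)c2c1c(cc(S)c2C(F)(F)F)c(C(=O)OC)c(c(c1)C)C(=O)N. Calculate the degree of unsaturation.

Molecular formula: C16H13F3N2O4S.
DoU = (2C + 2 + N − H − X) / 2, where X is the halogen count and O/S are ignored.
    = (2·16 + 2 + 2 − 13 − 3) / 2 = 20 / 2 = 10.

10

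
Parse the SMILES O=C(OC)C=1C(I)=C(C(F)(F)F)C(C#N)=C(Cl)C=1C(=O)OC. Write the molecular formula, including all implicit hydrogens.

C12H6ClF3INO4

Walk through each heavy atom and fill implicit hydrogens from standard valence (C 4, N 3, O 2, S 2, halogen 1):
  atom 1: O, bond orders sum to 2 (valence 2) → 0 H
  atom 2: C, bond orders sum to 4 (valence 4) → 0 H
  atom 3: O, bond orders sum to 2 (valence 2) → 0 H
  atom 4: C, bond orders sum to 1 (valence 4) → 3 H
  atom 5: C, bond orders sum to 4 (valence 4) → 0 H
  atom 6: C, bond orders sum to 4 (valence 4) → 0 H
  atom 7: I (halogen, monovalent) → 0 H
  atom 8: C, bond orders sum to 4 (valence 4) → 0 H
  atom 9: C, bond orders sum to 4 (valence 4) → 0 H
  atom 10: F (halogen, monovalent) → 0 H
  atom 11: F (halogen, monovalent) → 0 H
  atom 12: F (halogen, monovalent) → 0 H
  atom 13: C, bond orders sum to 4 (valence 4) → 0 H
  atom 14: C, bond orders sum to 4 (valence 4) → 0 H
  atom 15: N, bond orders sum to 3 (valence 3) → 0 H
  atom 16: C, bond orders sum to 4 (valence 4) → 0 H
  atom 17: Cl (halogen, monovalent) → 0 H
  atom 18: C, bond orders sum to 4 (valence 4) → 0 H
  atom 19: C, bond orders sum to 4 (valence 4) → 0 H
  atom 20: O, bond orders sum to 2 (valence 2) → 0 H
  atom 21: O, bond orders sum to 2 (valence 2) → 0 H
  atom 22: C, bond orders sum to 1 (valence 4) → 3 H
Totals → C:12, H:6, Cl:1, F:3, I:1, N:1, O:4.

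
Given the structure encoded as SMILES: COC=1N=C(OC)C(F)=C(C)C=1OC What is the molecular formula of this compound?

C9H12FNO3

Walk through each heavy atom and fill implicit hydrogens from standard valence (C 4, N 3, O 2, S 2, halogen 1):
  atom 1: C, bond orders sum to 1 (valence 4) → 3 H
  atom 2: O, bond orders sum to 2 (valence 2) → 0 H
  atom 3: C, bond orders sum to 4 (valence 4) → 0 H
  atom 4: N, bond orders sum to 3 (valence 3) → 0 H
  atom 5: C, bond orders sum to 4 (valence 4) → 0 H
  atom 6: O, bond orders sum to 2 (valence 2) → 0 H
  atom 7: C, bond orders sum to 1 (valence 4) → 3 H
  atom 8: C, bond orders sum to 4 (valence 4) → 0 H
  atom 9: F (halogen, monovalent) → 0 H
  atom 10: C, bond orders sum to 4 (valence 4) → 0 H
  atom 11: C, bond orders sum to 1 (valence 4) → 3 H
  atom 12: C, bond orders sum to 4 (valence 4) → 0 H
  atom 13: O, bond orders sum to 2 (valence 2) → 0 H
  atom 14: C, bond orders sum to 1 (valence 4) → 3 H
Totals → C:9, H:12, F:1, N:1, O:3.
In Hill order: C9H12FNO3.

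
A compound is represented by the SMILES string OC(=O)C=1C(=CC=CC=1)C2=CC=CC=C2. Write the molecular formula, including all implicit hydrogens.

Walk through each heavy atom and fill implicit hydrogens from standard valence (C 4, N 3, O 2, S 2, halogen 1):
  atom 1: O, bond orders sum to 1 (valence 2) → 1 H
  atom 2: C, bond orders sum to 4 (valence 4) → 0 H
  atom 3: O, bond orders sum to 2 (valence 2) → 0 H
  atom 4: C, bond orders sum to 4 (valence 4) → 0 H
  atom 5: C, bond orders sum to 4 (valence 4) → 0 H
  atom 6: C, bond orders sum to 3 (valence 4) → 1 H
  atom 7: C, bond orders sum to 3 (valence 4) → 1 H
  atom 8: C, bond orders sum to 3 (valence 4) → 1 H
  atom 9: C, bond orders sum to 3 (valence 4) → 1 H
  atom 10: C, bond orders sum to 4 (valence 4) → 0 H
  atom 11: C, bond orders sum to 3 (valence 4) → 1 H
  atom 12: C, bond orders sum to 3 (valence 4) → 1 H
  atom 13: C, bond orders sum to 3 (valence 4) → 1 H
  atom 14: C, bond orders sum to 3 (valence 4) → 1 H
  atom 15: C, bond orders sum to 3 (valence 4) → 1 H
Totals → C:13, H:10, O:2.

C13H10O2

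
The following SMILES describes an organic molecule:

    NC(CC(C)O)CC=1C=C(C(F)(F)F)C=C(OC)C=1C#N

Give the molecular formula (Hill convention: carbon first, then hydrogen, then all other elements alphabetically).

C14H17F3N2O2

Walk through each heavy atom and fill implicit hydrogens from standard valence (C 4, N 3, O 2, S 2, halogen 1):
  atom 1: N, bond orders sum to 1 (valence 3) → 2 H
  atom 2: C, bond orders sum to 3 (valence 4) → 1 H
  atom 3: C, bond orders sum to 2 (valence 4) → 2 H
  atom 4: C, bond orders sum to 3 (valence 4) → 1 H
  atom 5: C, bond orders sum to 1 (valence 4) → 3 H
  atom 6: O, bond orders sum to 1 (valence 2) → 1 H
  atom 7: C, bond orders sum to 2 (valence 4) → 2 H
  atom 8: C, bond orders sum to 4 (valence 4) → 0 H
  atom 9: C, bond orders sum to 3 (valence 4) → 1 H
  atom 10: C, bond orders sum to 4 (valence 4) → 0 H
  atom 11: C, bond orders sum to 4 (valence 4) → 0 H
  atom 12: F (halogen, monovalent) → 0 H
  atom 13: F (halogen, monovalent) → 0 H
  atom 14: F (halogen, monovalent) → 0 H
  atom 15: C, bond orders sum to 3 (valence 4) → 1 H
  atom 16: C, bond orders sum to 4 (valence 4) → 0 H
  atom 17: O, bond orders sum to 2 (valence 2) → 0 H
  atom 18: C, bond orders sum to 1 (valence 4) → 3 H
  atom 19: C, bond orders sum to 4 (valence 4) → 0 H
  atom 20: C, bond orders sum to 4 (valence 4) → 0 H
  atom 21: N, bond orders sum to 3 (valence 3) → 0 H
Totals → C:14, H:17, F:3, N:2, O:2.
In Hill order: C14H17F3N2O2.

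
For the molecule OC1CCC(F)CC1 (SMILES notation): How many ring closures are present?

1

In SMILES, each pair of matching ring-closure digits denotes one ring-closing bond; the number of such bonds equals the number of independent rings.
Ring-closure bonds here: 1.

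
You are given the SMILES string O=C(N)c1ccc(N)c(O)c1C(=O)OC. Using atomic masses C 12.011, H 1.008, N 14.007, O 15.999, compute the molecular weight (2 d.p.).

First, the molecular formula is C9H10N2O4 (counting implicit H from valence).
  C: 9 × 12.011 = 108.099
  H: 10 × 1.008 = 10.080
  N: 2 × 14.007 = 28.014
  O: 4 × 15.999 = 63.996
Sum: 9×12.011 + 10×1.008 + 2×14.007 + 4×15.999 = 210.189 → 210.19 g/mol.

210.19 g/mol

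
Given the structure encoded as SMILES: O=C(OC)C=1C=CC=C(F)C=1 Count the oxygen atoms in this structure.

Scan the SMILES for O atoms (remember two-letter symbols like Cl and Br are single atoms).
Oxygen count: 2.

2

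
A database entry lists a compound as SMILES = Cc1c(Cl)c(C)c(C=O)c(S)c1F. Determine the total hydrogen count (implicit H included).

Walk through each heavy atom and fill implicit hydrogens from standard valence (C 4, N 3, O 2, S 2, halogen 1); for lowercase aromatic atoms, an aromatic c carries 1 H when it has two neighbours and 0 H with three, and aromatic n carries 0 H:
  atom 1: C, bond orders sum to 1 (valence 4) → 3 H
  atom 2: aromatic c, 3 neighbours → 0 H
  atom 3: aromatic c, 3 neighbours → 0 H
  atom 4: Cl (halogen, monovalent) → 0 H
  atom 5: aromatic c, 3 neighbours → 0 H
  atom 6: C, bond orders sum to 1 (valence 4) → 3 H
  atom 7: aromatic c, 3 neighbours → 0 H
  atom 8: C, bond orders sum to 3 (valence 4) → 1 H
  atom 9: O, bond orders sum to 2 (valence 2) → 0 H
  atom 10: aromatic c, 3 neighbours → 0 H
  atom 11: S, bond orders sum to 1 (valence 2) → 1 H
  atom 12: aromatic c, 3 neighbours → 0 H
  atom 13: F (halogen, monovalent) → 0 H
Total hydrogens: 8.

8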